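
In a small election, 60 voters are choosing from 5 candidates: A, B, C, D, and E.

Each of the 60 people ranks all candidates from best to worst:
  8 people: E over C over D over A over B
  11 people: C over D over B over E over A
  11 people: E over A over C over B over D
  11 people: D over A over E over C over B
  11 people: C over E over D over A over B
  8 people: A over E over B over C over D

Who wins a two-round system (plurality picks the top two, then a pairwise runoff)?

Round 1 first-place votes: A 8, B 0, C 22, D 11, E 19. C and E advance.
Runoff: C is ranked above E on 22 ballots, E above C on 38.

E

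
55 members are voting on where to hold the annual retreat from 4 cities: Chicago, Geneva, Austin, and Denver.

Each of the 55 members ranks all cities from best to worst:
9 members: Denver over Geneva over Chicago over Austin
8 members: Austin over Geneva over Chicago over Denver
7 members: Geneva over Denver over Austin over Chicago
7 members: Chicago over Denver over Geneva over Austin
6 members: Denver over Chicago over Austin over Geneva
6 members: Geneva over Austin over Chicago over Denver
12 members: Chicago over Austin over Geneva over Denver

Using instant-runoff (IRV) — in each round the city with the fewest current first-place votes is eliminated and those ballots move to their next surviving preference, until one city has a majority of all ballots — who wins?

Round 1: Chicago 19, Geneva 13, Austin 8, Denver 15. Austin eliminated.
Round 2: Chicago 19, Geneva 21, Denver 15. Denver eliminated.
Round 3: Chicago 25, Geneva 30. Geneva has a majority (≥28).

Geneva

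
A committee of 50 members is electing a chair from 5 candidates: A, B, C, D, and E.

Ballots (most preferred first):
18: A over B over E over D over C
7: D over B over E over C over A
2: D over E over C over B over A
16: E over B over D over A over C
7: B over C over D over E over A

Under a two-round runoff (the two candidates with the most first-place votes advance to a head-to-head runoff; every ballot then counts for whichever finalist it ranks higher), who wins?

E

Round 1 first-place votes: A 18, B 7, C 0, D 9, E 16. A and E advance.
Runoff: A is ranked above E on 18 ballots, E above A on 32.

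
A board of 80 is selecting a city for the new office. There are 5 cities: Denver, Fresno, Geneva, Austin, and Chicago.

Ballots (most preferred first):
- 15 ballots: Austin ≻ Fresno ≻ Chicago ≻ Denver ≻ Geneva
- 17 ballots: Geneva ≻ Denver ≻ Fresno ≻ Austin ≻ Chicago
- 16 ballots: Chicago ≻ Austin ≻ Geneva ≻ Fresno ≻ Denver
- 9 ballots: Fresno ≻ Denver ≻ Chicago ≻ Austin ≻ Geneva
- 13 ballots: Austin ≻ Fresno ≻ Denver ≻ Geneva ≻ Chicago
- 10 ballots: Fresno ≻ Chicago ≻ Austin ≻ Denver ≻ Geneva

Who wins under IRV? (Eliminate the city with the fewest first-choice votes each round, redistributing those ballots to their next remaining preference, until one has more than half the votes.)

Round 1: Denver 0, Fresno 19, Geneva 17, Austin 28, Chicago 16. Denver eliminated.
Round 2: Fresno 19, Geneva 17, Austin 28, Chicago 16. Chicago eliminated.
Round 3: Fresno 19, Geneva 17, Austin 44. Austin has a majority (≥41).

Austin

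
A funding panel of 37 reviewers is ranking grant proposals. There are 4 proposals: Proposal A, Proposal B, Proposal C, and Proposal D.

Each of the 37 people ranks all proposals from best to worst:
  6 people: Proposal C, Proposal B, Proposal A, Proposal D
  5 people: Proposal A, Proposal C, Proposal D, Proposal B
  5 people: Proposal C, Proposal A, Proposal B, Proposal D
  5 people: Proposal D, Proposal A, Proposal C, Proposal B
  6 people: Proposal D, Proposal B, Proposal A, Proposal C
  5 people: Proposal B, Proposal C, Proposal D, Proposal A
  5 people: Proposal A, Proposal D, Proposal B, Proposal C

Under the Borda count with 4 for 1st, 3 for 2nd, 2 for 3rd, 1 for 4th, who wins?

Proposal A: 6×2 + 5×4 + 5×3 + 5×3 + 6×2 + 5×1 + 5×4 = 99
Proposal B: 6×3 + 5×1 + 5×2 + 5×1 + 6×3 + 5×4 + 5×2 = 86
Proposal C: 6×4 + 5×3 + 5×4 + 5×2 + 6×1 + 5×3 + 5×1 = 95
Proposal D: 6×1 + 5×2 + 5×1 + 5×4 + 6×4 + 5×2 + 5×3 = 90

Proposal A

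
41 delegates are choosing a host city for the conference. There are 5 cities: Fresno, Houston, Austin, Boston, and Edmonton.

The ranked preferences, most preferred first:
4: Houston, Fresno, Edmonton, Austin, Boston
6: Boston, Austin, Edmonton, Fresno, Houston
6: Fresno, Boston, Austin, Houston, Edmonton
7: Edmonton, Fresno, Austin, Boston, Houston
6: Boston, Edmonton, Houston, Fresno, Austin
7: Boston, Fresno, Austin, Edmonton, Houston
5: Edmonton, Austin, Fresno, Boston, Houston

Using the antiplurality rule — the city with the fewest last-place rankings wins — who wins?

Last-place votes: Fresno 0, Houston 25, Austin 6, Boston 4, Edmonton 6.

Fresno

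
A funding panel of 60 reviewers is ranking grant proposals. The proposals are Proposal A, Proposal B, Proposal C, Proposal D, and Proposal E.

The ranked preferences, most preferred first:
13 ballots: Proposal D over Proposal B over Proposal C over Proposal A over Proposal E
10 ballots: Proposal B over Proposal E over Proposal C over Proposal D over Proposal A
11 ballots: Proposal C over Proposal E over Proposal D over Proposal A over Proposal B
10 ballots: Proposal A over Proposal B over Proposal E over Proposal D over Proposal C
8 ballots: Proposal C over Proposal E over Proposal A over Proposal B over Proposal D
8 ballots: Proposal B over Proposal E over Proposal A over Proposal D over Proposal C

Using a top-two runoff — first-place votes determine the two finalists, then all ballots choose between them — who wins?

Round 1 first-place votes: Proposal A 10, Proposal B 18, Proposal C 19, Proposal D 13, Proposal E 0. Proposal C and Proposal B advance.
Runoff: Proposal C is ranked above Proposal B on 19 ballots, Proposal B above Proposal C on 41.

Proposal B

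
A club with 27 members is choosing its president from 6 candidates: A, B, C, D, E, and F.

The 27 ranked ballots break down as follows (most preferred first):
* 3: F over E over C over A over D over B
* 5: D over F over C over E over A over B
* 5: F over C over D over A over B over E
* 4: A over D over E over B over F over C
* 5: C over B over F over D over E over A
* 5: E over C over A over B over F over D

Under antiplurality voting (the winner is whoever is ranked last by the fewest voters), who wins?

F

Last-place votes: A 5, B 8, C 4, D 5, E 5, F 0.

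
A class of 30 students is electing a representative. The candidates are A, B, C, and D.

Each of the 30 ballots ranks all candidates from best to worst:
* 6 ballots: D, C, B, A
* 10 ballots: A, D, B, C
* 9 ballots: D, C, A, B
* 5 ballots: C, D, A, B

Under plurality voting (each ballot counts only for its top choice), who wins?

First-place votes: A 10, B 0, C 5, D 15.

D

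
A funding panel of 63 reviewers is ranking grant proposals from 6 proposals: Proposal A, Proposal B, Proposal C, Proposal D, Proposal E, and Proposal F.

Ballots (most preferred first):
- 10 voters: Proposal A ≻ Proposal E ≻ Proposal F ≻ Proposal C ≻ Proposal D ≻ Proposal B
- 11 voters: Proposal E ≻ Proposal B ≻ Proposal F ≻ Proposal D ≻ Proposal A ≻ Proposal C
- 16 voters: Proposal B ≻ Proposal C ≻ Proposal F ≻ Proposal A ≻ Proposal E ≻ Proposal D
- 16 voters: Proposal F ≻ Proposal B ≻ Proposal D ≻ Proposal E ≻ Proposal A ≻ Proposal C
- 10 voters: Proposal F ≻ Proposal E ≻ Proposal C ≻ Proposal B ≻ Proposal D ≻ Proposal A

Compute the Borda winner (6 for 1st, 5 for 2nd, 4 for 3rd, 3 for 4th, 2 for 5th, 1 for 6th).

Proposal F

Proposal A: 10×6 + 11×2 + 16×3 + 16×2 + 10×1 = 172
Proposal B: 10×1 + 11×5 + 16×6 + 16×5 + 10×3 = 271
Proposal C: 10×3 + 11×1 + 16×5 + 16×1 + 10×4 = 177
Proposal D: 10×2 + 11×3 + 16×1 + 16×4 + 10×2 = 153
Proposal E: 10×5 + 11×6 + 16×2 + 16×3 + 10×5 = 246
Proposal F: 10×4 + 11×4 + 16×4 + 16×6 + 10×6 = 304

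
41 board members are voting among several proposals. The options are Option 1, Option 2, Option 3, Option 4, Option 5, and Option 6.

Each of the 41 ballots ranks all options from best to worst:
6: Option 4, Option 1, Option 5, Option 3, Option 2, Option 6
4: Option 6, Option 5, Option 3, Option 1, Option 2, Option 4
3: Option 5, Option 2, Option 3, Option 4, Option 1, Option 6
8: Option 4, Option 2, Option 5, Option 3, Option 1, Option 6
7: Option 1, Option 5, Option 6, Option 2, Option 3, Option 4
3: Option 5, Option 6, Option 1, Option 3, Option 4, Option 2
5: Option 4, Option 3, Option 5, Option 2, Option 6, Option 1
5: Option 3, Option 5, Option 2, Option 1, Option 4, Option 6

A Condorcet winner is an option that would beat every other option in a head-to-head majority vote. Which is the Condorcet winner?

Option 5

Option 5 vs Option 1: 28–13
Option 5 vs Option 2: 33–8
Option 5 vs Option 3: 31–10
Option 5 vs Option 4: 22–19
Option 5 vs Option 6: 37–4
Option 5 beats every other option.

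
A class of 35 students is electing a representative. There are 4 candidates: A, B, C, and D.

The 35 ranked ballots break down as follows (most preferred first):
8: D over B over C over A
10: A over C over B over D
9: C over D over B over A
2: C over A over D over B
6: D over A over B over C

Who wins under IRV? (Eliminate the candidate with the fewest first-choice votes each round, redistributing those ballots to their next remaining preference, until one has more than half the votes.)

Round 1: A 10, B 0, C 11, D 14. B eliminated.
Round 2: A 10, C 11, D 14. A eliminated.
Round 3: C 21, D 14. C has a majority (≥18).

C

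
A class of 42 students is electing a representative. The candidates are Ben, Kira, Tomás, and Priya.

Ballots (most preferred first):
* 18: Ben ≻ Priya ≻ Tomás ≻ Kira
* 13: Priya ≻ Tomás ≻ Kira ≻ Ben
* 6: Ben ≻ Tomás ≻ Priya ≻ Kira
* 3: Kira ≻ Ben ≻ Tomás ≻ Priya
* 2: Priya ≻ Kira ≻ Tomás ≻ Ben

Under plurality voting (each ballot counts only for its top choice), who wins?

Ben

First-place votes: Ben 24, Kira 3, Tomás 0, Priya 15.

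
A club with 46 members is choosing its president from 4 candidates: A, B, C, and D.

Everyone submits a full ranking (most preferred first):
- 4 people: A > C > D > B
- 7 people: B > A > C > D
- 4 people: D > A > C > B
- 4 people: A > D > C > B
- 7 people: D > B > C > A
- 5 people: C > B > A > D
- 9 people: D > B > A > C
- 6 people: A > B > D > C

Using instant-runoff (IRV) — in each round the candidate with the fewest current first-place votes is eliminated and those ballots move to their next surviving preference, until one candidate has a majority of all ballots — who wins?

A

Round 1: A 14, B 7, C 5, D 20. C eliminated.
Round 2: A 14, B 12, D 20. B eliminated.
Round 3: A 26, D 20. A has a majority (≥24).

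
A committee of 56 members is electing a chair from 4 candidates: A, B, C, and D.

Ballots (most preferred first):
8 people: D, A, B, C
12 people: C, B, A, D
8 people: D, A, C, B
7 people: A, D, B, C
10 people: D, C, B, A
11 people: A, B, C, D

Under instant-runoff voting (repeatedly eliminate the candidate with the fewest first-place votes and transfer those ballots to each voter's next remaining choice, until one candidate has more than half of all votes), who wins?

A

Round 1: A 18, B 0, C 12, D 26. B eliminated.
Round 2: A 18, C 12, D 26. C eliminated.
Round 3: A 30, D 26. A has a majority (≥29).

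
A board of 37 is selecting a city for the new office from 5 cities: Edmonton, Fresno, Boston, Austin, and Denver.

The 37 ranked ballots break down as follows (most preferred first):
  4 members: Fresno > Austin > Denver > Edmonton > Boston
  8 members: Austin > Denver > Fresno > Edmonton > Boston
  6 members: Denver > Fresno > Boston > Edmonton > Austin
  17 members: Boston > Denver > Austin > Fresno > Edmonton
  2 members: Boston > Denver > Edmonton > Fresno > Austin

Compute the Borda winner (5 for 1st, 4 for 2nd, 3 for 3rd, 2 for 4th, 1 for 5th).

Denver

Edmonton: 4×2 + 8×2 + 6×2 + 17×1 + 2×3 = 59
Fresno: 4×5 + 8×3 + 6×4 + 17×2 + 2×2 = 106
Boston: 4×1 + 8×1 + 6×3 + 17×5 + 2×5 = 125
Austin: 4×4 + 8×5 + 6×1 + 17×3 + 2×1 = 115
Denver: 4×3 + 8×4 + 6×5 + 17×4 + 2×4 = 150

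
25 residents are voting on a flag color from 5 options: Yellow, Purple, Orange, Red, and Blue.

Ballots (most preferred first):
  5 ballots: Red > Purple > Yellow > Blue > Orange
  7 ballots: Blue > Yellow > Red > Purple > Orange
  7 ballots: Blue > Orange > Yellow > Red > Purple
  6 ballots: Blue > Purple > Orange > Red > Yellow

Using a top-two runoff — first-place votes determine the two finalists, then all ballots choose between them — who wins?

Blue

Round 1 first-place votes: Yellow 0, Purple 0, Orange 0, Red 5, Blue 20. Blue and Red advance.
Runoff: Blue is ranked above Red on 20 ballots, Red above Blue on 5.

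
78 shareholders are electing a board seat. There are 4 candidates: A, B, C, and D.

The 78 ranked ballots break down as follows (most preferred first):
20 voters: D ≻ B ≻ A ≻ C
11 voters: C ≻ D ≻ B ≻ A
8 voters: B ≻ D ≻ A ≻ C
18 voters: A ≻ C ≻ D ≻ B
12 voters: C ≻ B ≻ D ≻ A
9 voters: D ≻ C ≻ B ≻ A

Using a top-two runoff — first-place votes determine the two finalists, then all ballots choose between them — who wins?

Round 1 first-place votes: A 18, B 8, C 23, D 29. D and C advance.
Runoff: D is ranked above C on 37 ballots, C above D on 41.

C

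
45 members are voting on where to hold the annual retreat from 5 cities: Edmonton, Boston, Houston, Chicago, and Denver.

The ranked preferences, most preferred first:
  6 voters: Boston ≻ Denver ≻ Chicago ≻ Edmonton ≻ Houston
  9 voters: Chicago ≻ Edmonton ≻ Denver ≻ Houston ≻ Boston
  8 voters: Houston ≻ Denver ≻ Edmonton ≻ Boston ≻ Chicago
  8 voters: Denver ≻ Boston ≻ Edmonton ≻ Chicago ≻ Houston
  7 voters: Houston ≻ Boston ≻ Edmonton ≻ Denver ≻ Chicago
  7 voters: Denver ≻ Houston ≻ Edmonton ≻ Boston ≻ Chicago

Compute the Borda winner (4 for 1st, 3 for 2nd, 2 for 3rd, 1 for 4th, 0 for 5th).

Edmonton: 6×1 + 9×3 + 8×2 + 8×2 + 7×2 + 7×2 = 93
Boston: 6×4 + 9×0 + 8×1 + 8×3 + 7×3 + 7×1 = 84
Houston: 6×0 + 9×1 + 8×4 + 8×0 + 7×4 + 7×3 = 90
Chicago: 6×2 + 9×4 + 8×0 + 8×1 + 7×0 + 7×0 = 56
Denver: 6×3 + 9×2 + 8×3 + 8×4 + 7×1 + 7×4 = 127

Denver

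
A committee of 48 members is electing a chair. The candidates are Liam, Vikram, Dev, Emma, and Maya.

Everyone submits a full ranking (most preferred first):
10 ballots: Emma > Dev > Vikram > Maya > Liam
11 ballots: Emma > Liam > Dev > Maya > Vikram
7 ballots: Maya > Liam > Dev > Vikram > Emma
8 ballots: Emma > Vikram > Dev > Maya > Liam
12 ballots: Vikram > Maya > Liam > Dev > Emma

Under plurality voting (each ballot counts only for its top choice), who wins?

First-place votes: Liam 0, Vikram 12, Dev 0, Emma 29, Maya 7.

Emma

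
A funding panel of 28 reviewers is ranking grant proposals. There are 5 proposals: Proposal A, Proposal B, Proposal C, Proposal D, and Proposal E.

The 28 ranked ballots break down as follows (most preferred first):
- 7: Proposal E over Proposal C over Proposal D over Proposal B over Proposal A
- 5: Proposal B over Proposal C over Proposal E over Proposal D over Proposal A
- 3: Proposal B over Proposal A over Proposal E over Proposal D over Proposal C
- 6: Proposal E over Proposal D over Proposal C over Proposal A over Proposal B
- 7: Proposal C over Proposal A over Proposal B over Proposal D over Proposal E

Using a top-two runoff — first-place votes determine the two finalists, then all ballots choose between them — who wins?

Round 1 first-place votes: Proposal A 0, Proposal B 8, Proposal C 7, Proposal D 0, Proposal E 13. Proposal E and Proposal B advance.
Runoff: Proposal E is ranked above Proposal B on 13 ballots, Proposal B above Proposal E on 15.

Proposal B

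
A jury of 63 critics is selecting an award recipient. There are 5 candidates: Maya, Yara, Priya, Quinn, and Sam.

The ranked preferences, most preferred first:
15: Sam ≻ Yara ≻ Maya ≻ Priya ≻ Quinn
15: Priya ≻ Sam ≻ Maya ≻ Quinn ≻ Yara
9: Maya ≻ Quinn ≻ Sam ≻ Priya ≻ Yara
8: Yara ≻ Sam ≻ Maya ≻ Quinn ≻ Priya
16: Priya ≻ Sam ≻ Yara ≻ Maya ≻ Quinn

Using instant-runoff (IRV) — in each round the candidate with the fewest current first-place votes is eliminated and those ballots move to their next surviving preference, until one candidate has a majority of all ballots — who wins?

Sam

Round 1: Maya 9, Yara 8, Priya 31, Quinn 0, Sam 15. Quinn eliminated.
Round 2: Maya 9, Yara 8, Priya 31, Sam 15. Yara eliminated.
Round 3: Maya 9, Priya 31, Sam 23. Maya eliminated.
Round 4: Priya 31, Sam 32. Sam has a majority (≥32).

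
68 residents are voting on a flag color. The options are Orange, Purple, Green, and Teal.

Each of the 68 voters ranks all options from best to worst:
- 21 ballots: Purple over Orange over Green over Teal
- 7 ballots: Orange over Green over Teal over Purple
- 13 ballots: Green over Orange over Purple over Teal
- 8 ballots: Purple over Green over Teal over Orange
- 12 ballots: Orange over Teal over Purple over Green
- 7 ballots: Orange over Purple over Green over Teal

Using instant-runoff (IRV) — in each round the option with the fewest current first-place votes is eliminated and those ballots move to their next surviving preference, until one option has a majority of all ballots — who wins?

Round 1: Orange 26, Purple 29, Green 13, Teal 0. Teal eliminated.
Round 2: Orange 26, Purple 29, Green 13. Green eliminated.
Round 3: Orange 39, Purple 29. Orange has a majority (≥35).

Orange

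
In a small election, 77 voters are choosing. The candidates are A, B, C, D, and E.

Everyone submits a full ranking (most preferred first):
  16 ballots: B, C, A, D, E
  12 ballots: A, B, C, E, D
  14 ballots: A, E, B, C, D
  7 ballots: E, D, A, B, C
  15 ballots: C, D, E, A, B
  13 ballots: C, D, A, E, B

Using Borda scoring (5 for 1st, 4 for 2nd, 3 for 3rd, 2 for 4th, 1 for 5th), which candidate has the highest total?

C

A: 16×3 + 12×5 + 14×5 + 7×3 + 15×2 + 13×3 = 268
B: 16×5 + 12×4 + 14×3 + 7×2 + 15×1 + 13×1 = 212
C: 16×4 + 12×3 + 14×2 + 7×1 + 15×5 + 13×5 = 275
D: 16×2 + 12×1 + 14×1 + 7×4 + 15×4 + 13×4 = 198
E: 16×1 + 12×2 + 14×4 + 7×5 + 15×3 + 13×2 = 202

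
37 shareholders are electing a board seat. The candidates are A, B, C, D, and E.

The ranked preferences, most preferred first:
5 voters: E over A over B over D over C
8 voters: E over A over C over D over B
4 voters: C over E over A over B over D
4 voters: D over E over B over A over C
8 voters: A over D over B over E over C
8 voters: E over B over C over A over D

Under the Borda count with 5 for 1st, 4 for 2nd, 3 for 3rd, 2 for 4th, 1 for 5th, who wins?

E

A: 5×4 + 8×4 + 4×3 + 4×2 + 8×5 + 8×2 = 128
B: 5×3 + 8×1 + 4×2 + 4×3 + 8×3 + 8×4 = 99
C: 5×1 + 8×3 + 4×5 + 4×1 + 8×1 + 8×3 = 85
D: 5×2 + 8×2 + 4×1 + 4×5 + 8×4 + 8×1 = 90
E: 5×5 + 8×5 + 4×4 + 4×4 + 8×2 + 8×5 = 153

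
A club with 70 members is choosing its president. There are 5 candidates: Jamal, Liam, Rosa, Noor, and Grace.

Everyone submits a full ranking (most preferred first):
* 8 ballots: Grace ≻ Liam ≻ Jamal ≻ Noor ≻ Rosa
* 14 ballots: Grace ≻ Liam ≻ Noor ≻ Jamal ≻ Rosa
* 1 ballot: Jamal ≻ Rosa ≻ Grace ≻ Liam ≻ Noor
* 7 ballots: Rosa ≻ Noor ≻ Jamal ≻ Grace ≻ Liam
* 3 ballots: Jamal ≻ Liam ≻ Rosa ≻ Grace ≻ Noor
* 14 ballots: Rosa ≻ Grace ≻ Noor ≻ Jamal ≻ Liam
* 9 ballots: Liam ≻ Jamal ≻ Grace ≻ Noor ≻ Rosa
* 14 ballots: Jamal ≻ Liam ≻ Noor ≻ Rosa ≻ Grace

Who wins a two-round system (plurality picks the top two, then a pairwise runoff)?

Round 1 first-place votes: Jamal 18, Liam 9, Rosa 21, Noor 0, Grace 22. Grace and Rosa advance.
Runoff: Grace is ranked above Rosa on 31 ballots, Rosa above Grace on 39.

Rosa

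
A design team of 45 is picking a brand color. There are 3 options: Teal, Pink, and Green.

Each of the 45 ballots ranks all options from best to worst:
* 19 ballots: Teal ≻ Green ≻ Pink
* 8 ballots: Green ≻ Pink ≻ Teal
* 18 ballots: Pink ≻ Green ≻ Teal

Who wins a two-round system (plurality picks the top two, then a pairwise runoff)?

Pink

Round 1 first-place votes: Teal 19, Pink 18, Green 8. Teal and Pink advance.
Runoff: Teal is ranked above Pink on 19 ballots, Pink above Teal on 26.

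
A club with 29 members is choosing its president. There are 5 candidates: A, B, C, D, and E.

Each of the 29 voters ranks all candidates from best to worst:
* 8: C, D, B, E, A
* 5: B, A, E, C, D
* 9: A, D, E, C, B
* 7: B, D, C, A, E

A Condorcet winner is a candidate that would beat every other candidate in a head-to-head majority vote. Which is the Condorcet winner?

D

D vs A: 15–14
D vs B: 17–12
D vs C: 16–13
D vs E: 24–5
D beats every other candidate.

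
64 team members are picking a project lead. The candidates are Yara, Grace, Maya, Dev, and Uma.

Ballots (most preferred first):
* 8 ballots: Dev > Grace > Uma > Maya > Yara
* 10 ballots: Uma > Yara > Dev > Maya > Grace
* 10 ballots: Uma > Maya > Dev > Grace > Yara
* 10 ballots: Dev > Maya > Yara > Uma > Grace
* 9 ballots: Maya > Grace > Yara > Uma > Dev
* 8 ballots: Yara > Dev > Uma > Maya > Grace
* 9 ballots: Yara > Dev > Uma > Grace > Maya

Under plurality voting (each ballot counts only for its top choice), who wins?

First-place votes: Yara 17, Grace 0, Maya 9, Dev 18, Uma 20.

Uma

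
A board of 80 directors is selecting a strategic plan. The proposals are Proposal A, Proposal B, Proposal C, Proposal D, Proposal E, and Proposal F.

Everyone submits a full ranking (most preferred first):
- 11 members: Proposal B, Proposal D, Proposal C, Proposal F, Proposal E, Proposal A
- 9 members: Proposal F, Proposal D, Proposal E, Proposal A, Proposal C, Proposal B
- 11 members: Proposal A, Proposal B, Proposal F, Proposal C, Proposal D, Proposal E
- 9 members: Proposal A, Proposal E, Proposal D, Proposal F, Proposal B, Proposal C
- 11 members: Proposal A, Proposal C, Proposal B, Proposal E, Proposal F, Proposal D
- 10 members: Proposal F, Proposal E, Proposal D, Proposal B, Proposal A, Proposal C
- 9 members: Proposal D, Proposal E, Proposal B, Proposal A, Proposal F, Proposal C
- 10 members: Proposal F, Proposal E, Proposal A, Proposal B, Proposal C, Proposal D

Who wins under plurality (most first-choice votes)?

First-place votes: Proposal A 31, Proposal B 11, Proposal C 0, Proposal D 9, Proposal E 0, Proposal F 29.

Proposal A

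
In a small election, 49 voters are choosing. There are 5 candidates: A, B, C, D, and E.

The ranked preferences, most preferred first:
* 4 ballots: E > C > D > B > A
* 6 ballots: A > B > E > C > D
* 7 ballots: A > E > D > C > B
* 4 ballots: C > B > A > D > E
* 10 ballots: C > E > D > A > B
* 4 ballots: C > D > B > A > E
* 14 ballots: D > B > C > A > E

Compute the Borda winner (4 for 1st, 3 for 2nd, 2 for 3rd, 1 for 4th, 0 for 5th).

C

A: 4×0 + 6×4 + 7×4 + 4×2 + 10×1 + 4×1 + 14×1 = 88
B: 4×1 + 6×3 + 7×0 + 4×3 + 10×0 + 4×2 + 14×3 = 84
C: 4×3 + 6×1 + 7×1 + 4×4 + 10×4 + 4×4 + 14×2 = 125
D: 4×2 + 6×0 + 7×2 + 4×1 + 10×2 + 4×3 + 14×4 = 114
E: 4×4 + 6×2 + 7×3 + 4×0 + 10×3 + 4×0 + 14×0 = 79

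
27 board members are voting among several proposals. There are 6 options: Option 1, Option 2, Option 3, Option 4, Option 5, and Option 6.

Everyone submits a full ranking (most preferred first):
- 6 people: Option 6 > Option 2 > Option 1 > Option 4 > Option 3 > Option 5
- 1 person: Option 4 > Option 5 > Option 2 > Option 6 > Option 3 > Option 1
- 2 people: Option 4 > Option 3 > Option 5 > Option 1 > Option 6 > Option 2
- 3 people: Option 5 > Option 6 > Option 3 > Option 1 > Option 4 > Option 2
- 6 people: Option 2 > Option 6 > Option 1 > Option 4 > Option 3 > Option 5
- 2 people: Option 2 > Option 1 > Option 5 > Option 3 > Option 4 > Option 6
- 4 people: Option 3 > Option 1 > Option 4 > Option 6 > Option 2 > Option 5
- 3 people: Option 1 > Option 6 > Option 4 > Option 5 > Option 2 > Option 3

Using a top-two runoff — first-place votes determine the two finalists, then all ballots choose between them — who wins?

Option 6

Round 1 first-place votes: Option 1 3, Option 2 8, Option 3 4, Option 4 3, Option 5 3, Option 6 6. Option 2 and Option 6 advance.
Runoff: Option 2 is ranked above Option 6 on 9 ballots, Option 6 above Option 2 on 18.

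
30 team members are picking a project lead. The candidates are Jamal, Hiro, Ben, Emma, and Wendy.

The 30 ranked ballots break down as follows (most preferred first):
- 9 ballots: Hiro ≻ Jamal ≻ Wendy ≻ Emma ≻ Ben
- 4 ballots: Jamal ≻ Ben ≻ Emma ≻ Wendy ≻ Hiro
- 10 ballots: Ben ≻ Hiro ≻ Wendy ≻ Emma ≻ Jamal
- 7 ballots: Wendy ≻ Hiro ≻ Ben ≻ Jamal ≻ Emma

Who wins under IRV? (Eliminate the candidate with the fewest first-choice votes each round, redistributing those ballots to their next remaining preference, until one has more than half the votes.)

Round 1: Jamal 4, Hiro 9, Ben 10, Emma 0, Wendy 7. Emma eliminated.
Round 2: Jamal 4, Hiro 9, Ben 10, Wendy 7. Jamal eliminated.
Round 3: Hiro 9, Ben 14, Wendy 7. Wendy eliminated.
Round 4: Hiro 16, Ben 14. Hiro has a majority (≥16).

Hiro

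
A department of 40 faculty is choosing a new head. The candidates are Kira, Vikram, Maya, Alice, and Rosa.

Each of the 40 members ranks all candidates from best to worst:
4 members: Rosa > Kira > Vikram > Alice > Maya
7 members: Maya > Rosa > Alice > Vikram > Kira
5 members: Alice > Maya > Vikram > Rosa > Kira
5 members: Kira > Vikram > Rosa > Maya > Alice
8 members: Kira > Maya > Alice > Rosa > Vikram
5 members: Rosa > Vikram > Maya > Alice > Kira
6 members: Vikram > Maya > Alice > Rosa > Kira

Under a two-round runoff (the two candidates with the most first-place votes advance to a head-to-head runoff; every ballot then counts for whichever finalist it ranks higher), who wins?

Rosa

Round 1 first-place votes: Kira 13, Vikram 6, Maya 7, Alice 5, Rosa 9. Kira and Rosa advance.
Runoff: Kira is ranked above Rosa on 13 ballots, Rosa above Kira on 27.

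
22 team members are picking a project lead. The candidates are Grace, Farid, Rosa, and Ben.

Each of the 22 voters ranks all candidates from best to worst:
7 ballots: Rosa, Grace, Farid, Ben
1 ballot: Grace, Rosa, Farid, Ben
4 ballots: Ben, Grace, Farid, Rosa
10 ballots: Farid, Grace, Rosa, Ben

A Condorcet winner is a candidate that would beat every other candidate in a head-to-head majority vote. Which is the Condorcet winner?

Grace

Grace vs Farid: 12–10
Grace vs Rosa: 15–7
Grace vs Ben: 18–4
Grace beats every other candidate.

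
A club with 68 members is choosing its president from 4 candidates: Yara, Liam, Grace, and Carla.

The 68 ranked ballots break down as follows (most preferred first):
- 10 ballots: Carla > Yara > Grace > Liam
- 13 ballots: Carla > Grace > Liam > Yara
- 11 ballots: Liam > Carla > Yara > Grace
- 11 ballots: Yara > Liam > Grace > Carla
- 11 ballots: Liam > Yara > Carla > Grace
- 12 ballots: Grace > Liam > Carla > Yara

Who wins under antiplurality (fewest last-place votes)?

Last-place votes: Yara 25, Liam 10, Grace 22, Carla 11.

Liam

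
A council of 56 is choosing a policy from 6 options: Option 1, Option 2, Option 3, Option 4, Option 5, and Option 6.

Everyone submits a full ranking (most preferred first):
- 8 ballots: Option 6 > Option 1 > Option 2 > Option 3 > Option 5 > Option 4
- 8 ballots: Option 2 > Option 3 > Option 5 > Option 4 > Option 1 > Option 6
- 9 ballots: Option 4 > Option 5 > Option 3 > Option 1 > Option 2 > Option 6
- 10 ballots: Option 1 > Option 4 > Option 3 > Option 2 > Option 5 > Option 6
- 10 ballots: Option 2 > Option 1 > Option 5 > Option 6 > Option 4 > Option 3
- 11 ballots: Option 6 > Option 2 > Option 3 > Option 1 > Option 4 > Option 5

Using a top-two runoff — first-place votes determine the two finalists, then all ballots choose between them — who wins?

Round 1 first-place votes: Option 1 10, Option 2 18, Option 3 0, Option 4 9, Option 5 0, Option 6 19. Option 6 and Option 2 advance.
Runoff: Option 6 is ranked above Option 2 on 19 ballots, Option 2 above Option 6 on 37.

Option 2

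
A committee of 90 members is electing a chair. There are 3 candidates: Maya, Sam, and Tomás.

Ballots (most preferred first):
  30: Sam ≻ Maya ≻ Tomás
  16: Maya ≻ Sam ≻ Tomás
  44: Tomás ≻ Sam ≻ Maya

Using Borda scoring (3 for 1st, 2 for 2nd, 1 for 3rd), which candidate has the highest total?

Sam

Maya: 30×2 + 16×3 + 44×1 = 152
Sam: 30×3 + 16×2 + 44×2 = 210
Tomás: 30×1 + 16×1 + 44×3 = 178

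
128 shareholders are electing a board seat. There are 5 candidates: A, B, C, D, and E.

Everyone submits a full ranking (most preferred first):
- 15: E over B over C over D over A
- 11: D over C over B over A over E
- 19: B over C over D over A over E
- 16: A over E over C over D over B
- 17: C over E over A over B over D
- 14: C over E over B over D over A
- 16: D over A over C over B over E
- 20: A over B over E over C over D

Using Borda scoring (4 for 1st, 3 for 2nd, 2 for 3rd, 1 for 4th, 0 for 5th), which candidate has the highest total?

A: 15×0 + 11×1 + 19×1 + 16×4 + 17×2 + 14×0 + 16×3 + 20×4 = 256
B: 15×3 + 11×2 + 19×4 + 16×0 + 17×1 + 14×2 + 16×1 + 20×3 = 264
C: 15×2 + 11×3 + 19×3 + 16×2 + 17×4 + 14×4 + 16×2 + 20×1 = 328
D: 15×1 + 11×4 + 19×2 + 16×1 + 17×0 + 14×1 + 16×4 + 20×0 = 191
E: 15×4 + 11×0 + 19×0 + 16×3 + 17×3 + 14×3 + 16×0 + 20×2 = 241

C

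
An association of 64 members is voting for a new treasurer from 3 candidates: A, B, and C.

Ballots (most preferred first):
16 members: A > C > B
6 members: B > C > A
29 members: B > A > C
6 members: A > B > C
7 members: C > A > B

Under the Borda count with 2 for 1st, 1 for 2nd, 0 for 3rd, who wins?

A

A: 16×2 + 6×0 + 29×1 + 6×2 + 7×1 = 80
B: 16×0 + 6×2 + 29×2 + 6×1 + 7×0 = 76
C: 16×1 + 6×1 + 29×0 + 6×0 + 7×2 = 36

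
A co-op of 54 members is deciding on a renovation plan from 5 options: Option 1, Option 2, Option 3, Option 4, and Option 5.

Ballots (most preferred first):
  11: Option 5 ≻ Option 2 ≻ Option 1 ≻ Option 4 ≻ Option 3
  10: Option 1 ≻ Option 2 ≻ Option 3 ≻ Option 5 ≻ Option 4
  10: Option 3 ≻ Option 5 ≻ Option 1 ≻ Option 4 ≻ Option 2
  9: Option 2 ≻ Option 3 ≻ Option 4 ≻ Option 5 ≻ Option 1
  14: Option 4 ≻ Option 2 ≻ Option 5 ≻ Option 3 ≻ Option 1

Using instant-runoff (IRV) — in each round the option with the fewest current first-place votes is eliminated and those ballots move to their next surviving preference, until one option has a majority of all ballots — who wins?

Round 1: Option 1 10, Option 2 9, Option 3 10, Option 4 14, Option 5 11. Option 2 eliminated.
Round 2: Option 1 10, Option 3 19, Option 4 14, Option 5 11. Option 1 eliminated.
Round 3: Option 3 29, Option 4 14, Option 5 11. Option 3 has a majority (≥28).

Option 3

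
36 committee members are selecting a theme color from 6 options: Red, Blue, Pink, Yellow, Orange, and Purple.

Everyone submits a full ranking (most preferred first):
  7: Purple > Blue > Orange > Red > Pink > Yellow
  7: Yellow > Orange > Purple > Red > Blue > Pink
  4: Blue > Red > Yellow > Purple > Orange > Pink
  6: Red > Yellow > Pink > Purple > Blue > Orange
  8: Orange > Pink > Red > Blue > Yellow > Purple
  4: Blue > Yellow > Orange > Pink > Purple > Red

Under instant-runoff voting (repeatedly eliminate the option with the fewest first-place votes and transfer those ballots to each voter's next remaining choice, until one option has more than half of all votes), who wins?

Round 1: Red 6, Blue 8, Pink 0, Yellow 7, Orange 8, Purple 7. Pink eliminated.
Round 2: Red 6, Blue 8, Yellow 7, Orange 8, Purple 7. Red eliminated.
Round 3: Blue 8, Yellow 13, Orange 8, Purple 7. Purple eliminated.
Round 4: Blue 15, Yellow 13, Orange 8. Orange eliminated.
Round 5: Blue 23, Yellow 13. Blue has a majority (≥19).

Blue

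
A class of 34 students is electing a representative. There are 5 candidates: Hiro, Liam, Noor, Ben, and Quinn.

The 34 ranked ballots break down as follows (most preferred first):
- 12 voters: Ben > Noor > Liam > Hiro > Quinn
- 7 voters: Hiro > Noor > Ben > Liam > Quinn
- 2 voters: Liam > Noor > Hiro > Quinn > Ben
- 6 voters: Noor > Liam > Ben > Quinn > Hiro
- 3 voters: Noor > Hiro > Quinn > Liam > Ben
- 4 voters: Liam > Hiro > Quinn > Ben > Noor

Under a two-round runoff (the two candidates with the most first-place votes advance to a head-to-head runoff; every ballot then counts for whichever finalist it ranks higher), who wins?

Round 1 first-place votes: Hiro 7, Liam 6, Noor 9, Ben 12, Quinn 0. Ben and Noor advance.
Runoff: Ben is ranked above Noor on 16 ballots, Noor above Ben on 18.

Noor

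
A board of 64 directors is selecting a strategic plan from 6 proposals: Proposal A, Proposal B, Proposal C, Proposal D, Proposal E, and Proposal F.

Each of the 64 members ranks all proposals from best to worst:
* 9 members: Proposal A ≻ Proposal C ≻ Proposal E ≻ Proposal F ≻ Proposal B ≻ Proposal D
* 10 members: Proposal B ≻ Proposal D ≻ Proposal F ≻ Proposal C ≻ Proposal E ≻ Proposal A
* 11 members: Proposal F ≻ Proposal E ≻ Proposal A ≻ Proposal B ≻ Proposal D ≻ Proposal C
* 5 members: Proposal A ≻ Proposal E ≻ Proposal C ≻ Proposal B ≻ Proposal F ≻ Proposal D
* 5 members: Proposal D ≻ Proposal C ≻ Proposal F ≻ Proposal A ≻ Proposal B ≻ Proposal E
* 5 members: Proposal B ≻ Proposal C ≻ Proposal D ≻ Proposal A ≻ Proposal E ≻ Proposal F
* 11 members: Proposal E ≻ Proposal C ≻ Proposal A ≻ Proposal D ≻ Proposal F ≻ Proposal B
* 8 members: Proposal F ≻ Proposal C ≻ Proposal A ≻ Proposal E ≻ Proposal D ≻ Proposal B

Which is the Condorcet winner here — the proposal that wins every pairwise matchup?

Proposal C vs Proposal A: 39–25
Proposal C vs Proposal B: 38–26
Proposal C vs Proposal D: 38–26
Proposal C vs Proposal E: 37–27
Proposal C vs Proposal F: 35–29
Proposal C beats every other proposal.

Proposal C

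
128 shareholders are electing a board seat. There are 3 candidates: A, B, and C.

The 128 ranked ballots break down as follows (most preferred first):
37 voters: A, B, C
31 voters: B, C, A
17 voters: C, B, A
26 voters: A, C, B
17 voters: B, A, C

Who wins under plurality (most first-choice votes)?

First-place votes: A 63, B 48, C 17.

A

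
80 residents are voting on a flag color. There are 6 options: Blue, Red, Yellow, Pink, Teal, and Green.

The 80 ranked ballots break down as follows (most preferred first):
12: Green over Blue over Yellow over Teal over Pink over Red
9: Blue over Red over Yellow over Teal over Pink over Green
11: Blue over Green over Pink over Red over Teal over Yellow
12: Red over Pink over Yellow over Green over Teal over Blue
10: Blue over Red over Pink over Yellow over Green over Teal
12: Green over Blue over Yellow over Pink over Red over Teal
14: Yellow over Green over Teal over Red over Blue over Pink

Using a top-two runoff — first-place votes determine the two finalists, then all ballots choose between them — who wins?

Round 1 first-place votes: Blue 30, Red 12, Yellow 14, Pink 0, Teal 0, Green 24. Blue and Green advance.
Runoff: Blue is ranked above Green on 30 ballots, Green above Blue on 50.

Green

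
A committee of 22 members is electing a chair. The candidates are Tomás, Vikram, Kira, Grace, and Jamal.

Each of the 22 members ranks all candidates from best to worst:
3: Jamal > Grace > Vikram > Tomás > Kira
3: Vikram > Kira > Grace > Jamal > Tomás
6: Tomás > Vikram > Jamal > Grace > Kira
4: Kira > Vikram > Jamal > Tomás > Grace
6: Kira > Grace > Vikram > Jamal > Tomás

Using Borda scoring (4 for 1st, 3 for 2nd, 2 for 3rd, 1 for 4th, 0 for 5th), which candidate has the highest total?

Tomás: 3×1 + 3×0 + 6×4 + 4×1 + 6×0 = 31
Vikram: 3×2 + 3×4 + 6×3 + 4×3 + 6×2 = 60
Kira: 3×0 + 3×3 + 6×0 + 4×4 + 6×4 = 49
Grace: 3×3 + 3×2 + 6×1 + 4×0 + 6×3 = 39
Jamal: 3×4 + 3×1 + 6×2 + 4×2 + 6×1 = 41

Vikram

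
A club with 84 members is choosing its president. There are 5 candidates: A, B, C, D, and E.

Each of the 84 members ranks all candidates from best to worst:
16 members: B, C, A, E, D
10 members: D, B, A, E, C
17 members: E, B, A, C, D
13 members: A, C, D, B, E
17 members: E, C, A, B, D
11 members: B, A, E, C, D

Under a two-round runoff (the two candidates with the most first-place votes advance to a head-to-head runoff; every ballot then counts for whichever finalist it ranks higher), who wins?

Round 1 first-place votes: A 13, B 27, C 0, D 10, E 34. E and B advance.
Runoff: E is ranked above B on 34 ballots, B above E on 50.

B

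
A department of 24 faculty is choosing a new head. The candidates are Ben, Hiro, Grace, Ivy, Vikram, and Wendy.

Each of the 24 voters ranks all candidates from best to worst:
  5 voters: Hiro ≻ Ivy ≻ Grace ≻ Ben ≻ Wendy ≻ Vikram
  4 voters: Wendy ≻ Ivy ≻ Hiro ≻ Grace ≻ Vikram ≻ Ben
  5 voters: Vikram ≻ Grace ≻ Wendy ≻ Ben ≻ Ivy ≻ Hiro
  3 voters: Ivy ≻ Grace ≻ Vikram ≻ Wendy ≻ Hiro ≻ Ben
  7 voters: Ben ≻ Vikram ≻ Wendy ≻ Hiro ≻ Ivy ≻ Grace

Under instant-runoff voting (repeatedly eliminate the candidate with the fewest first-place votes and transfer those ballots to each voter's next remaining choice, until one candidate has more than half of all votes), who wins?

Round 1: Ben 7, Hiro 5, Grace 0, Ivy 3, Vikram 5, Wendy 4. Grace eliminated.
Round 2: Ben 7, Hiro 5, Ivy 3, Vikram 5, Wendy 4. Ivy eliminated.
Round 3: Ben 7, Hiro 5, Vikram 8, Wendy 4. Wendy eliminated.
Round 4: Ben 7, Hiro 9, Vikram 8. Ben eliminated.
Round 5: Hiro 9, Vikram 15. Vikram has a majority (≥13).

Vikram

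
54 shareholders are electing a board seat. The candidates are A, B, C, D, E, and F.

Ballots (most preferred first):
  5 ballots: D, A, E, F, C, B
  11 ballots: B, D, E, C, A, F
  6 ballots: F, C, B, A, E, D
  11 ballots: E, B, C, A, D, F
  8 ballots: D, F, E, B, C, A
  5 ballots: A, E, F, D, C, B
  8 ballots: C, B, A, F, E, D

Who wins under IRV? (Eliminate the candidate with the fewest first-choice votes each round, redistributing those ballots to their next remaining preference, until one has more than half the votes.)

Round 1: A 5, B 11, C 8, D 13, E 11, F 6. A eliminated.
Round 2: B 11, C 8, D 13, E 16, F 6. F eliminated.
Round 3: B 11, C 14, D 13, E 16. B eliminated.
Round 4: C 14, D 24, E 16. C eliminated.
Round 5: D 24, E 30. E has a majority (≥28).

E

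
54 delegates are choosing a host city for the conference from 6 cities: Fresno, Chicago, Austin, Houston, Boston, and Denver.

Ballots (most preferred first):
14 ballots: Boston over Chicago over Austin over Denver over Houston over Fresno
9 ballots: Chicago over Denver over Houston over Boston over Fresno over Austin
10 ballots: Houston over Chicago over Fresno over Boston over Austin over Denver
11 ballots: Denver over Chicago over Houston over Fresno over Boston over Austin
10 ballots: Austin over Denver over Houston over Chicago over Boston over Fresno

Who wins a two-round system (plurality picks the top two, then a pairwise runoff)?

Denver

Round 1 first-place votes: Fresno 0, Chicago 9, Austin 10, Houston 10, Boston 14, Denver 11. Boston and Denver advance.
Runoff: Boston is ranked above Denver on 24 ballots, Denver above Boston on 30.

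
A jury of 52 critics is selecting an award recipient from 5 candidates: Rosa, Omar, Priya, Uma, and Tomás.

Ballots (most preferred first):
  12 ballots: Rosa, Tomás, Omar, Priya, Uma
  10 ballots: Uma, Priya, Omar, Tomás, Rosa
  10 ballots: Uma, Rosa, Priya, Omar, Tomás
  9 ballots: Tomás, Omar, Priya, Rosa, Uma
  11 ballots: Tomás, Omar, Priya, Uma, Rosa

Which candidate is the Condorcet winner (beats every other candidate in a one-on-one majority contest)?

Tomás

Tomás vs Rosa: 30–22
Tomás vs Omar: 32–20
Tomás vs Priya: 32–20
Tomás vs Uma: 32–20
Tomás beats every other candidate.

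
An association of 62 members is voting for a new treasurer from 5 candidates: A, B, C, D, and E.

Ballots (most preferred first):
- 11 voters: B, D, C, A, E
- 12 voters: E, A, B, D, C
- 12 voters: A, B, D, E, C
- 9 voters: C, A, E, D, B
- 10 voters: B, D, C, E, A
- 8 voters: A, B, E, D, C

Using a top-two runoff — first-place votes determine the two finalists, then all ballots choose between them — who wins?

A

Round 1 first-place votes: A 20, B 21, C 9, D 0, E 12. B and A advance.
Runoff: B is ranked above A on 21 ballots, A above B on 41.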